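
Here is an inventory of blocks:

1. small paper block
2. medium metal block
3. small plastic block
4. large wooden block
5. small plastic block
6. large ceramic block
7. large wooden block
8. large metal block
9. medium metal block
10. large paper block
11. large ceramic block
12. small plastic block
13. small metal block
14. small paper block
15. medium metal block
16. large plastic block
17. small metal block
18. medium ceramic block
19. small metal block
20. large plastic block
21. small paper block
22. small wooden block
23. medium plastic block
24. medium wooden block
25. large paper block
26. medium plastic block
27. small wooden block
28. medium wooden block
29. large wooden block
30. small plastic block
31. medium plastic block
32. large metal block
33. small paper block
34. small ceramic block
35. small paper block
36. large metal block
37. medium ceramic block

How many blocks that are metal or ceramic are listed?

ceramic: 5; metal: 9; together 5 + 9 = 14.

14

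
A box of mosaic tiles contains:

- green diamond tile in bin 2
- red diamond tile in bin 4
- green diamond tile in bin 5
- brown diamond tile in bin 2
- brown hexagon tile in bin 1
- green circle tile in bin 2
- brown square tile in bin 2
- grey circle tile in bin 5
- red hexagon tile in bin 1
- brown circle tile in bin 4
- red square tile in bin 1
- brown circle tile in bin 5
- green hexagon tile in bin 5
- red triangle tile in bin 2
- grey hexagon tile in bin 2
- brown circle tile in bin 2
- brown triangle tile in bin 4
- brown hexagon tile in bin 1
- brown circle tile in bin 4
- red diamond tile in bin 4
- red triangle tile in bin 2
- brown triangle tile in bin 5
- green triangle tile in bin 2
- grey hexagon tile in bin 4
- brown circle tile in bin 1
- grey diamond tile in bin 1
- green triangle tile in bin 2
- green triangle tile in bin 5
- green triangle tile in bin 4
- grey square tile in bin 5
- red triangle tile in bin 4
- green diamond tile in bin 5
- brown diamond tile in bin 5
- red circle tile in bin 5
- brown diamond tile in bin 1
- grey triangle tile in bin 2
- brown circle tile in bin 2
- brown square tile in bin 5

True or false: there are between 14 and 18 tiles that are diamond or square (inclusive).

tiles that are diamond or square: 13.
The claim requires 14 ≤ 13 ≤ 18, which does not hold.

False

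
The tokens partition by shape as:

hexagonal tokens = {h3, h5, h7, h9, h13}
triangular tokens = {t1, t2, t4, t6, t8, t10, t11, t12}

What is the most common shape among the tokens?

Counts by shape: triangular 8, hexagonal 5.
The maximum is 8, held uniquely by triangular.

triangular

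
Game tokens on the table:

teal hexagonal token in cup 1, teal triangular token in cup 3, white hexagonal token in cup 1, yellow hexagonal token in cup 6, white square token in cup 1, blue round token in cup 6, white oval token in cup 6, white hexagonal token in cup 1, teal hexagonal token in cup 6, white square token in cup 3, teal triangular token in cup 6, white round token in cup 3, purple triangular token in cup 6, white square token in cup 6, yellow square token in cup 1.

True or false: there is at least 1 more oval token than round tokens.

|oval tokens| = 1.
|round tokens| = 2.
The claim requires 1 − 2 = -1 ≥ 1, which does not hold.

False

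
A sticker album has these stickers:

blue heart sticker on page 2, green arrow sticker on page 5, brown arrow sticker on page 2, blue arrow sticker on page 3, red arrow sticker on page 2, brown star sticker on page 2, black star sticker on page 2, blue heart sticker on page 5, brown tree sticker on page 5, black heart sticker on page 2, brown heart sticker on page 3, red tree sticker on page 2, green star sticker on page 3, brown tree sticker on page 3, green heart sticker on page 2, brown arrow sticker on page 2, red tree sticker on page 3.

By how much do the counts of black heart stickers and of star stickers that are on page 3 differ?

black heart stickers: 1. star stickers on page 3: 1.
|1 − 1| = 1 − 1 = 0.

0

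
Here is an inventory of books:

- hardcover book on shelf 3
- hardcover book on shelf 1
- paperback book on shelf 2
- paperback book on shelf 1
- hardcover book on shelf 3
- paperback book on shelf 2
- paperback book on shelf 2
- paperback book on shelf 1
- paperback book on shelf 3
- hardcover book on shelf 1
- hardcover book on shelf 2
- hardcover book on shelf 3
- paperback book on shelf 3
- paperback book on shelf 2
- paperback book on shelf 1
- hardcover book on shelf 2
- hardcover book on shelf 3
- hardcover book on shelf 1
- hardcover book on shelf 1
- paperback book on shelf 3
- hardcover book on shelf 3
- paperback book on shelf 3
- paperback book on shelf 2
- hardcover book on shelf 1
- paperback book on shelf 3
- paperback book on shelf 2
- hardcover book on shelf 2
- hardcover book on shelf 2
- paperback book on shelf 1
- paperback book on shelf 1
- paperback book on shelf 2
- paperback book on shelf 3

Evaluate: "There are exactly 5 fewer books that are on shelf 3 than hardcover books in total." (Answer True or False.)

False

books on shelf 3: 11.
hardcover books: 14.
The claim requires 14 − 11 (= 3) to equal 5, which does not hold.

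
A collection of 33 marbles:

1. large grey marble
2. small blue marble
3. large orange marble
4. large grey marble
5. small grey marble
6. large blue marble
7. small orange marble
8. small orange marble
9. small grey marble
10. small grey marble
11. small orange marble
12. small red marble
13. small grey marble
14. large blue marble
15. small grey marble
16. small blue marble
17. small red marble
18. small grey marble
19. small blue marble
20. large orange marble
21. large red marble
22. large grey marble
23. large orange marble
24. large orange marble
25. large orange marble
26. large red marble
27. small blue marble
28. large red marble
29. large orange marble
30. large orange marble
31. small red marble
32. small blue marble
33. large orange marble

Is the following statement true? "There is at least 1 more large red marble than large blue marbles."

True

|large red marbles| = 3.
|large blue marbles| = 2.
The claim requires 3 − 2 = 1 ≥ 1, which holds.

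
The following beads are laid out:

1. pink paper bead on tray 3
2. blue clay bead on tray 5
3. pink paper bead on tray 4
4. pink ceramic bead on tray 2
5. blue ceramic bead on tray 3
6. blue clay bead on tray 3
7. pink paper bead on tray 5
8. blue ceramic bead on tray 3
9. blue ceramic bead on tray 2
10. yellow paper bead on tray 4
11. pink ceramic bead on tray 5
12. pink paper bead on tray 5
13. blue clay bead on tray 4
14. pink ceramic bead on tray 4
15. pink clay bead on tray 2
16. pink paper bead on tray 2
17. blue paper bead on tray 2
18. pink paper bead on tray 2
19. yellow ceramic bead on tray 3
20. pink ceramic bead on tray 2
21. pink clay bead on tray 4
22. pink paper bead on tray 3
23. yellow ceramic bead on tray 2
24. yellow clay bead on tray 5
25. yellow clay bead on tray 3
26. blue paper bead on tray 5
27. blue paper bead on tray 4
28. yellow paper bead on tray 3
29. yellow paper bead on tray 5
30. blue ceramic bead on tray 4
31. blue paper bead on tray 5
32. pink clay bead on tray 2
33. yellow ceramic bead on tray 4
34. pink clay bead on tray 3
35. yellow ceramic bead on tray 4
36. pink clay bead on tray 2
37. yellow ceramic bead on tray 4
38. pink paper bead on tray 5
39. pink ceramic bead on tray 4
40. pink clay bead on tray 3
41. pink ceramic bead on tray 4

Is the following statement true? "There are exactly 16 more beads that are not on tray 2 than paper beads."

There are 31 beads that are not on tray 2.
There are 15 paper beads.
The claim requires 31 − 15 (= 16) to equal 16, which holds.

True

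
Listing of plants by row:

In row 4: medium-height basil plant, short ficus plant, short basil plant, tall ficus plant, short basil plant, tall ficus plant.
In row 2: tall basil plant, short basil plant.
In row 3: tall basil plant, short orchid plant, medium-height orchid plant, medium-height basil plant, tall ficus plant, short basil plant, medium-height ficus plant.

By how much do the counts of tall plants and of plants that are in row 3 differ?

tall plants: 5. plants in row 3: 7.
|5 − 7| = 7 − 5 = 2.

2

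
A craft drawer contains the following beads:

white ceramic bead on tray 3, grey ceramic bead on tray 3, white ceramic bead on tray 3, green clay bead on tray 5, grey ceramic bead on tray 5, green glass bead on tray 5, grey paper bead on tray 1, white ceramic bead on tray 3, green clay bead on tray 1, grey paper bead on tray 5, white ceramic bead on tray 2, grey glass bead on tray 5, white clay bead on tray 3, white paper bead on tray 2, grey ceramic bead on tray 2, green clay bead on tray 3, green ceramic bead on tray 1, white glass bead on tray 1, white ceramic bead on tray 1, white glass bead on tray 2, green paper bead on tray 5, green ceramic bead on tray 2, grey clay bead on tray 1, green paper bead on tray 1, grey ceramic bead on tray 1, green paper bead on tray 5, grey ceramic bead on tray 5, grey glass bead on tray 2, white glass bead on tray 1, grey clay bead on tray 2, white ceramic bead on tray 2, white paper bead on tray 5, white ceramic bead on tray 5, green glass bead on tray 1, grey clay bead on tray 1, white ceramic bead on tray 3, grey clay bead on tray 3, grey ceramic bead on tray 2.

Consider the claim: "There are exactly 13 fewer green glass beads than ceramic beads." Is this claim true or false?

There are 2 green glass beads.
There are 16 ceramic beads.
The claim requires 16 − 2 (= 14) to equal 13, which does not hold.

False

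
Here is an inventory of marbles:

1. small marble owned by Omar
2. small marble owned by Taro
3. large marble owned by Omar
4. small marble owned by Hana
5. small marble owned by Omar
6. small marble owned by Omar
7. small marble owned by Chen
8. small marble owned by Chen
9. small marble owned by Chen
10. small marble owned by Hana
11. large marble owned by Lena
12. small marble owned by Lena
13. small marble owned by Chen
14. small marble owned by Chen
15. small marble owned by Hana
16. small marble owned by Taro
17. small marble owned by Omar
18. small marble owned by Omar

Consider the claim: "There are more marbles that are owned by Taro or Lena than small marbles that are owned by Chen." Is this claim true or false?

|marbles owned by Taro or Lena| = 4.
|small marbles owned by Chen| = 5.
The claim requires 4 > 5, which does not hold.

False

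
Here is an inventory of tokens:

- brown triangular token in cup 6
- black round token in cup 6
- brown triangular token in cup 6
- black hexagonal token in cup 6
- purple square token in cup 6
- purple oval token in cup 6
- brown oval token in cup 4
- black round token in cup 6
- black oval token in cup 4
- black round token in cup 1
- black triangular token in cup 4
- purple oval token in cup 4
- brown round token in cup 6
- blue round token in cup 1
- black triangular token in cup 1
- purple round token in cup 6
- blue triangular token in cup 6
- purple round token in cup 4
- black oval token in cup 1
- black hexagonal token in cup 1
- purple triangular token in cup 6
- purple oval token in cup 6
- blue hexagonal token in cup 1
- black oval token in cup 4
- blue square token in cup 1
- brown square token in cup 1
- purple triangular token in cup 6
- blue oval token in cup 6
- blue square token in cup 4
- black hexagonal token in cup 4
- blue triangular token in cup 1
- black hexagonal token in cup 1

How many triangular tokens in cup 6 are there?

5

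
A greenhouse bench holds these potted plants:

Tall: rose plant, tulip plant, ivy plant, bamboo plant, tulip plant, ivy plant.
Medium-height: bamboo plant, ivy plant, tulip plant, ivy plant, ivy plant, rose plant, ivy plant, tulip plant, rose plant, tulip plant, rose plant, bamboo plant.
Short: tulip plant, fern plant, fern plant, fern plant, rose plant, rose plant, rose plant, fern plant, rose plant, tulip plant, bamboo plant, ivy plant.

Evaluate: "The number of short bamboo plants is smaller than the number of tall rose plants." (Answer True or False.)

False

short bamboo plants: 1.
tall rose plants: 1.
The claim requires 1 < 1, which does not hold.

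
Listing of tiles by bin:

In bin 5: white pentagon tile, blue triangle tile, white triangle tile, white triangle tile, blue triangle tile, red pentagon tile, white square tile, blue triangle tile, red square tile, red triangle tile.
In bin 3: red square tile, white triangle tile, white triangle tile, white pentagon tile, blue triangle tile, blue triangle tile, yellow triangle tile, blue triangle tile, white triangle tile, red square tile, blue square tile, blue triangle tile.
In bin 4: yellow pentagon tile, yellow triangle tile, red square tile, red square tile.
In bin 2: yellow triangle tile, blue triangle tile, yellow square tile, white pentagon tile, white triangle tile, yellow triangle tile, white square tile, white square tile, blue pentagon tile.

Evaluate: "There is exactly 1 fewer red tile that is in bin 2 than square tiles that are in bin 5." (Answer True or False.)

red tiles in bin 2: 0.
square tiles in bin 5: 2.
The claim requires 2 − 0 (= 2) to equal 1, which does not hold.

False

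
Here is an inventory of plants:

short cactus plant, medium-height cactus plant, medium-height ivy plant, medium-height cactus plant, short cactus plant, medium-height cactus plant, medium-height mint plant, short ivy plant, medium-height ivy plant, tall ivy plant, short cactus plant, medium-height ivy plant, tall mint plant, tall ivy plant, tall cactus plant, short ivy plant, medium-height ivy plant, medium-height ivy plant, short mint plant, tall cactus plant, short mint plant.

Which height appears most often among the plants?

medium-height

Counts by height: medium-height 9, short 7, tall 5.
The maximum is 9, held uniquely by medium-height.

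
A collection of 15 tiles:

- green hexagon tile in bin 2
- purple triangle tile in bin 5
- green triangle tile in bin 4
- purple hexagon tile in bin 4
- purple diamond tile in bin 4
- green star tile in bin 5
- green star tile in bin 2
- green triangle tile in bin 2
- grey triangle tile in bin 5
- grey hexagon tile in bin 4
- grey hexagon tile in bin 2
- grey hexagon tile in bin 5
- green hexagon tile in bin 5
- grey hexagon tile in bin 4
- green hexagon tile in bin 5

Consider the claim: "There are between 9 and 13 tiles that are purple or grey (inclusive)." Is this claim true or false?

False

There are 8 tiles that are purple or grey.
The claim requires 9 ≤ 8 ≤ 13, which does not hold.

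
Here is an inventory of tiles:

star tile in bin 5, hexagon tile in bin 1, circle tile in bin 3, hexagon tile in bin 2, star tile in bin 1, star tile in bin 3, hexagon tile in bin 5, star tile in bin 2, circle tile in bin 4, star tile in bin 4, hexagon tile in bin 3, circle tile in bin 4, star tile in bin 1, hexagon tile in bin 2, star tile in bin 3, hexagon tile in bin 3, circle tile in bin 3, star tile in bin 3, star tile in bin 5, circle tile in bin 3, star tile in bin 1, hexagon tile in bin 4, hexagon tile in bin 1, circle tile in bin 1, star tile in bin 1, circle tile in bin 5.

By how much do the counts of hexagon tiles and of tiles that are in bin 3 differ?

0

hexagon tiles: 8. tiles in bin 3: 8.
|8 − 8| = 8 − 8 = 0.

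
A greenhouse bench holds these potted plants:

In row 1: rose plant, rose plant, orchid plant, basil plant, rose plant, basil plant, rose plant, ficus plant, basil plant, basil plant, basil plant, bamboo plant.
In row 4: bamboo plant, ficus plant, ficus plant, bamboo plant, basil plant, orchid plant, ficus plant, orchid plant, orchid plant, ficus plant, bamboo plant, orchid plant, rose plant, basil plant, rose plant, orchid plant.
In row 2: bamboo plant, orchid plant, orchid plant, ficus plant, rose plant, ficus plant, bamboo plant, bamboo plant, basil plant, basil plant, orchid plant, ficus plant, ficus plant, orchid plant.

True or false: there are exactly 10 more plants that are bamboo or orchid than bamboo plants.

True

plants that are bamboo or orchid: 17.
bamboo plants: 7.
The claim requires 17 − 7 (= 10) to equal 10, which holds.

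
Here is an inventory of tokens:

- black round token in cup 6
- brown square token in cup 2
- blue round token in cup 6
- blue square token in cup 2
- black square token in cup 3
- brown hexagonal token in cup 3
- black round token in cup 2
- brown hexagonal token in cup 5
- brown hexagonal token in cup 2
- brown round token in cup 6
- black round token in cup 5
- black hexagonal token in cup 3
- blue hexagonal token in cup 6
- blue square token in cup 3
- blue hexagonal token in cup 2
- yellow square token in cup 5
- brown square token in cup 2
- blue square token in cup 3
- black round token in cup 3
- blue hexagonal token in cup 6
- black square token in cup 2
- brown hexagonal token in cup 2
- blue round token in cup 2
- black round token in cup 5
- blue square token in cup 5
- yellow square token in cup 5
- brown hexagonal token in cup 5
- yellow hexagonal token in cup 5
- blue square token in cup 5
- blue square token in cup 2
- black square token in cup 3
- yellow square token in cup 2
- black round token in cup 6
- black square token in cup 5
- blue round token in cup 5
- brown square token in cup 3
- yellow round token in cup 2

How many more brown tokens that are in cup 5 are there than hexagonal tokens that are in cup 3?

brown tokens in cup 5: 2.
hexagonal tokens in cup 3: 2.
2 − 2 = 0.

0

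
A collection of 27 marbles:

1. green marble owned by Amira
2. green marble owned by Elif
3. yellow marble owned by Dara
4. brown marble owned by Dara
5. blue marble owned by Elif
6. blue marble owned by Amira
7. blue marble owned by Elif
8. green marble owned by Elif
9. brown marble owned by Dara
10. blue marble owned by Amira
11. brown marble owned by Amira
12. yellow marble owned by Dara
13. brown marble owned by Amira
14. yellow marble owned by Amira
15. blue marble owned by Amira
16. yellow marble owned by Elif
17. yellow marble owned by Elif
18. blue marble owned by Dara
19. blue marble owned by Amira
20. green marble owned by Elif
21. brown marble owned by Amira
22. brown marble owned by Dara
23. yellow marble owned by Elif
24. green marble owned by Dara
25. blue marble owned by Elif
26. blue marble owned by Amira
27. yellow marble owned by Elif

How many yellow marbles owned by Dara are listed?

2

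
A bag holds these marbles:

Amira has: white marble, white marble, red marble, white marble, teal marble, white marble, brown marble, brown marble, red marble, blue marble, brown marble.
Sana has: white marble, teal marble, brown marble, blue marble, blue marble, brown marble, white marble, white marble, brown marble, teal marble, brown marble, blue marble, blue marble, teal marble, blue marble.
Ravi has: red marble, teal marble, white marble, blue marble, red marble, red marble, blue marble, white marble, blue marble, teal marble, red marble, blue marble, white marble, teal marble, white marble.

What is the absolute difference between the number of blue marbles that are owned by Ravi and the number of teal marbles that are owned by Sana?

blue marbles owned by Ravi: 4. teal marbles owned by Sana: 3.
|4 − 3| = 4 − 3 = 1.

1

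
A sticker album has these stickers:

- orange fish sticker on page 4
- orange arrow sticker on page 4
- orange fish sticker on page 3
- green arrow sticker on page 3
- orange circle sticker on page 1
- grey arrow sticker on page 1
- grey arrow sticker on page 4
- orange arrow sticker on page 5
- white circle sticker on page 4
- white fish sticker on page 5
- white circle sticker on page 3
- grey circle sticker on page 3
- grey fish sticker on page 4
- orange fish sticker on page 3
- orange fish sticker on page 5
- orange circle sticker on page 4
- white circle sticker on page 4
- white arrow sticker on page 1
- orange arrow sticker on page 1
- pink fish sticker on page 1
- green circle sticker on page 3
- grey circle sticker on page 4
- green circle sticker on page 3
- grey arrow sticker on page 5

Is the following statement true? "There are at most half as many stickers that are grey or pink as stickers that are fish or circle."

|stickers that are grey or pink| = 7.
|stickers that are fish or circle| = 16.
The claim requires 2 × 7 = 14 ≤ 16, which holds.

True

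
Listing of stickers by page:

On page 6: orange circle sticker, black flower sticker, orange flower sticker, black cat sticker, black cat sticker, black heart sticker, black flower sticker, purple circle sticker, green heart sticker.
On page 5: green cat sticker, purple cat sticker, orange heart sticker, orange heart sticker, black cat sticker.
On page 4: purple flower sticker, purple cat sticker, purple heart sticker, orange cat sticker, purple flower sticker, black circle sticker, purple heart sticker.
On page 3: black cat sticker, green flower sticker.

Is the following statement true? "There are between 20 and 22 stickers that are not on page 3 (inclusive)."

|stickers that are not on page 3| = 21.
The claim requires 20 ≤ 21 ≤ 22, which holds.

True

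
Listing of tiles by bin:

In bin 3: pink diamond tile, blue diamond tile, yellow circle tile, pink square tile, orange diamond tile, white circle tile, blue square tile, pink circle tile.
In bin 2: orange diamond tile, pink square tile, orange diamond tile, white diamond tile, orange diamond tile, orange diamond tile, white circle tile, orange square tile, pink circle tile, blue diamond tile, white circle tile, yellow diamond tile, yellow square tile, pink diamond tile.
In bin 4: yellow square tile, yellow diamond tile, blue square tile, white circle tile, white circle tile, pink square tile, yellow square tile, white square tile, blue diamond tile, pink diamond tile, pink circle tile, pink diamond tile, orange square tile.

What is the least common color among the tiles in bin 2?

blue

Counts by color (restricted to tiles in bin 2): orange 5, white 3, pink 3, yellow 2, blue 1.
The minimum is 1, held uniquely by blue.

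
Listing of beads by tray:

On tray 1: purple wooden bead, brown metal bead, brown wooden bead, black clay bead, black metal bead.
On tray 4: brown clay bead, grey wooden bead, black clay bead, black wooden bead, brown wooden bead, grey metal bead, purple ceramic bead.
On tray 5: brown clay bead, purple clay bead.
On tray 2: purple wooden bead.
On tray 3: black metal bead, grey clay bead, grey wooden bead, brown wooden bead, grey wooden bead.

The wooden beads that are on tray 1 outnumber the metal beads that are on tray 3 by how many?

wooden beads on tray 1: 2.
metal beads on tray 3: 1.
2 − 1 = 1.

1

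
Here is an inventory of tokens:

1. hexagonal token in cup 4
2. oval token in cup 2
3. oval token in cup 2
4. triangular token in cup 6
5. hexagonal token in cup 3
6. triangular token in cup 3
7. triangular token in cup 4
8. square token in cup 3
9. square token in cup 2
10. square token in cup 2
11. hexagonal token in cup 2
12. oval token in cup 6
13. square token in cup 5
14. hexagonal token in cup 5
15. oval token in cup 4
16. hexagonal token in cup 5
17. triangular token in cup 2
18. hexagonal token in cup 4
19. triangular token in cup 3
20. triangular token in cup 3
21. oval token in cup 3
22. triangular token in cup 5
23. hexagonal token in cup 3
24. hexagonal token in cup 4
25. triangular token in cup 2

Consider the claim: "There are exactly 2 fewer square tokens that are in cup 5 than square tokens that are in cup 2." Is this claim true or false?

square tokens in cup 5: 1.
square tokens in cup 2: 2.
The claim requires 2 − 1 (= 1) to equal 2, which does not hold.

False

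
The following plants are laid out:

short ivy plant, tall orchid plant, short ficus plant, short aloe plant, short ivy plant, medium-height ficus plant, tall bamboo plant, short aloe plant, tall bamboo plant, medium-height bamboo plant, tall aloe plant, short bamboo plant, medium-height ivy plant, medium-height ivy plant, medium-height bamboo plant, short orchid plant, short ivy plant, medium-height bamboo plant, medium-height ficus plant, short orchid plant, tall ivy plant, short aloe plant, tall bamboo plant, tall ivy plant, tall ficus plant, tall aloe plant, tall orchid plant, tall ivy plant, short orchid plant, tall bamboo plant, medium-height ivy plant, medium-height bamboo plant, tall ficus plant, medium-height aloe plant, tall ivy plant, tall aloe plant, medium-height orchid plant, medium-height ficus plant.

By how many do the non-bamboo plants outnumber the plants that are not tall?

6

non-bamboo plants: 29.
plants that are not tall: 23.
29 − 23 = 6.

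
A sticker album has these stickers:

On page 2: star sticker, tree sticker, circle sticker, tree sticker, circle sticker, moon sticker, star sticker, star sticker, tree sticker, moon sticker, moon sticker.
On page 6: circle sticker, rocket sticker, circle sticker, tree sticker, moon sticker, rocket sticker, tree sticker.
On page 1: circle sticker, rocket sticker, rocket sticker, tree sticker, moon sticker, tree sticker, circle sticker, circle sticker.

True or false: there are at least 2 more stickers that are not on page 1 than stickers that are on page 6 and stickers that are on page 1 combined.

stickers that are not on page 1: 18.
stickers on page 6: 7; stickers on page 1: 8; combined: 7 + 8 = 15.
The claim requires 18 − 15 = 3 ≥ 2, which holds.

True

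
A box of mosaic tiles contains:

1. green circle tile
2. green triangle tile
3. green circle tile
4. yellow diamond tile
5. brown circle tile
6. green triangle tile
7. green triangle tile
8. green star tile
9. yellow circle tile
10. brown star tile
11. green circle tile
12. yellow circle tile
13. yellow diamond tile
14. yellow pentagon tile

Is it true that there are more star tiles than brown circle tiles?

True

There are 2 star tiles.
There is 1 brown circle tile.
The claim requires 2 > 1, which holds.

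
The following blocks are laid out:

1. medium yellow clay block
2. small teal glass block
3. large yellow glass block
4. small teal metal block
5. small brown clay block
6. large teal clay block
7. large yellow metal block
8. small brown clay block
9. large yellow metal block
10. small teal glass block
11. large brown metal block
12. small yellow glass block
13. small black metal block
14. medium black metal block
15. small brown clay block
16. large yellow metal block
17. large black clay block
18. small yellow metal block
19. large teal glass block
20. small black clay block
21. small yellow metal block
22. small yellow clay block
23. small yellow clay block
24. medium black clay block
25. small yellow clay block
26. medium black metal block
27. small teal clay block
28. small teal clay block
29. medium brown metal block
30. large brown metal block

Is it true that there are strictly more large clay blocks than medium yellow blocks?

|large clay blocks| = 2.
|medium yellow blocks| = 1.
The claim requires 2 > 1, which holds.

True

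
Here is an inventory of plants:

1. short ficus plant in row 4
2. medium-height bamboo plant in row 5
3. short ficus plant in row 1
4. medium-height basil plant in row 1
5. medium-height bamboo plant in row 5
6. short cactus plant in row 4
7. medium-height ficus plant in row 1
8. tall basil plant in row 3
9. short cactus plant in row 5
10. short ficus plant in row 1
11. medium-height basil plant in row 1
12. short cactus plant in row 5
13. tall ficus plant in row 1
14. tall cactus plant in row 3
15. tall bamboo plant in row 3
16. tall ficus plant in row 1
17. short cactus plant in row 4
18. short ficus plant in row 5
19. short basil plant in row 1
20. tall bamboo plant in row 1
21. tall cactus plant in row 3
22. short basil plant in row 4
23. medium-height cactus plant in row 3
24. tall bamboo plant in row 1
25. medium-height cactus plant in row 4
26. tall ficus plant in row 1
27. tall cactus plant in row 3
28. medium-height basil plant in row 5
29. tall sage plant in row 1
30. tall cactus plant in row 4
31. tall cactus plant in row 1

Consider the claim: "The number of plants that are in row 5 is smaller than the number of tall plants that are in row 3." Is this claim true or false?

False

There are 6 plants in row 5.
There are 5 tall plants in row 3.
The claim requires 6 < 5, which does not hold.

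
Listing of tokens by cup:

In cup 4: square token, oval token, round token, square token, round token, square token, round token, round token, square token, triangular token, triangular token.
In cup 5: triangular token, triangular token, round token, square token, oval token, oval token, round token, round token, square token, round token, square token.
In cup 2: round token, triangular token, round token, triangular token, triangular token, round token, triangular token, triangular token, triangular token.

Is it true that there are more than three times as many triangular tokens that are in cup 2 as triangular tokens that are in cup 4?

False

triangular tokens in cup 2: 6.
triangular tokens in cup 4: 2.
The claim requires 6 > 3 × 2 = 6, which does not hold.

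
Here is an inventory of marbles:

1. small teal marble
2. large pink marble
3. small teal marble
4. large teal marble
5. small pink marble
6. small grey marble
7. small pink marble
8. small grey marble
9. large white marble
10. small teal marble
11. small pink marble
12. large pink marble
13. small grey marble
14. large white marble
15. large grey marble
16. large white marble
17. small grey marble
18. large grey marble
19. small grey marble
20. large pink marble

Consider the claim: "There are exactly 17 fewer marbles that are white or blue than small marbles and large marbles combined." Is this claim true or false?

True

marbles that are white or blue: 3.
small marbles: 11; large marbles: 9; combined: 11 + 9 = 20.
The claim requires 20 − 3 (= 17) to equal 17, which holds.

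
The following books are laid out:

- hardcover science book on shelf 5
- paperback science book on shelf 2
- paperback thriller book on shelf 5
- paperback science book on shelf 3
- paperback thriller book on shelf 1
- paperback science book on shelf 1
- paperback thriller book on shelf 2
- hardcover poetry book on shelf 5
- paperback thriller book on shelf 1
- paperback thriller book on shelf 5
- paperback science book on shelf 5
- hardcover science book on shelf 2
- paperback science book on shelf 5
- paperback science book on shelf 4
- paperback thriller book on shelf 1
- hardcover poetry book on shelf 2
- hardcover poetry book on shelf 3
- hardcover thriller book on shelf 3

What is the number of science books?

8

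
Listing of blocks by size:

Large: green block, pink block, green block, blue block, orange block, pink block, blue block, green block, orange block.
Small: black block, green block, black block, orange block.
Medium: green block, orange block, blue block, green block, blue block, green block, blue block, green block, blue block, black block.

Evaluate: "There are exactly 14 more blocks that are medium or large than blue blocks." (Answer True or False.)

|blocks that are medium or large| = 19.
|blue blocks| = 6.
The claim requires 19 − 6 (= 13) to equal 14, which does not hold.

False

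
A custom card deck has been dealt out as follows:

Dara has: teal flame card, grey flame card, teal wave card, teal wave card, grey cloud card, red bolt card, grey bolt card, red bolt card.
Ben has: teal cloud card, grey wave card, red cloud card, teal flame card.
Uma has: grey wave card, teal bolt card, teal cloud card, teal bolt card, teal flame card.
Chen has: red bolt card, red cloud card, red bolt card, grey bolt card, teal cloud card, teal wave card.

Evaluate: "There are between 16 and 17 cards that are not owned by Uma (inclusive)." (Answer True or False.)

False

cards that are not owned by Uma: 18.
The claim requires 16 ≤ 18 ≤ 17, which does not hold.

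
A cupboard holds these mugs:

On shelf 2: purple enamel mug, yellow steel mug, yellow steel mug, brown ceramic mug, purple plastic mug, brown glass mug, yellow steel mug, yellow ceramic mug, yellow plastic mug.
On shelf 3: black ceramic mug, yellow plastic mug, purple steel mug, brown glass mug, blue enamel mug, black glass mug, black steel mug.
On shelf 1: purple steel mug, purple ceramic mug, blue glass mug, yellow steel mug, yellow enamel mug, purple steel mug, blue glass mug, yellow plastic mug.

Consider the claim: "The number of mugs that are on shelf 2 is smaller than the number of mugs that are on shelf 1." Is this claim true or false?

False

|mugs on shelf 2| = 9.
|mugs on shelf 1| = 8.
The claim requires 9 < 8, which does not hold.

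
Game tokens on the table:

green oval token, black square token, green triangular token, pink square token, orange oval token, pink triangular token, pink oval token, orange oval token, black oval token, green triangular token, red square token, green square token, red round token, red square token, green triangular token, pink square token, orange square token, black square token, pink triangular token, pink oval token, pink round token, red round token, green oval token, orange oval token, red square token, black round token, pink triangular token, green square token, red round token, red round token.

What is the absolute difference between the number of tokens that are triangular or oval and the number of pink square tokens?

12

tokens that are triangular or oval: 14. pink square tokens: 2.
|14 − 2| = 14 − 2 = 12.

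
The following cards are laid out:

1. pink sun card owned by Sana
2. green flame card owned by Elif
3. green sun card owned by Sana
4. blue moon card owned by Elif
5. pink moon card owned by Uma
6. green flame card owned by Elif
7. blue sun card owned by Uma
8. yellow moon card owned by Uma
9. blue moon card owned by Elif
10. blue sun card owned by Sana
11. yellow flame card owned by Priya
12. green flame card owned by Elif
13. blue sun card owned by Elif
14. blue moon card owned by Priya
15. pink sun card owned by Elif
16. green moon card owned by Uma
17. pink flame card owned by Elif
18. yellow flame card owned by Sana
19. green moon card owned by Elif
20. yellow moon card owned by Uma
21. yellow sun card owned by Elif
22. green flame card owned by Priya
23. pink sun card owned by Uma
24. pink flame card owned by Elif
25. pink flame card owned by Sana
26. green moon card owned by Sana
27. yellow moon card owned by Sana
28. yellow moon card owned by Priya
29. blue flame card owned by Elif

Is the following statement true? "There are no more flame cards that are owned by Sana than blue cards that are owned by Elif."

True

flame cards owned by Sana: 2.
blue cards owned by Elif: 4.
The claim requires 2 ≤ 4, which holds.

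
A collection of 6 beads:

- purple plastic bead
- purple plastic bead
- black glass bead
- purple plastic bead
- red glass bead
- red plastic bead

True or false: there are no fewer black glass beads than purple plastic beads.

black glass beads: 1.
purple plastic beads: 3.
The claim requires 1 ≥ 3, which does not hold.

False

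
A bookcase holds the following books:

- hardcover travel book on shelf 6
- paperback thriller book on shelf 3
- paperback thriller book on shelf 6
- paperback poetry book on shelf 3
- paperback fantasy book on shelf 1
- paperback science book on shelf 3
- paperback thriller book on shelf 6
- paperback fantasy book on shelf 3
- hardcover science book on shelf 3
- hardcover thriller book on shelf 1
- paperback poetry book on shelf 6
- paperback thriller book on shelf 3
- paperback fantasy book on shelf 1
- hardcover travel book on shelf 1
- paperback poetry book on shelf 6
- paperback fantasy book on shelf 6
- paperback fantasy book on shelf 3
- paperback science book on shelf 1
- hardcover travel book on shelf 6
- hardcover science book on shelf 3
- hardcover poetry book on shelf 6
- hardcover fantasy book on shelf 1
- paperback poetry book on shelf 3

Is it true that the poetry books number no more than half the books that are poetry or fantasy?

True

|poetry books| = 5.
|books that are poetry or fantasy| = 11.
The claim requires 2 × 5 = 10 ≤ 11, which holds.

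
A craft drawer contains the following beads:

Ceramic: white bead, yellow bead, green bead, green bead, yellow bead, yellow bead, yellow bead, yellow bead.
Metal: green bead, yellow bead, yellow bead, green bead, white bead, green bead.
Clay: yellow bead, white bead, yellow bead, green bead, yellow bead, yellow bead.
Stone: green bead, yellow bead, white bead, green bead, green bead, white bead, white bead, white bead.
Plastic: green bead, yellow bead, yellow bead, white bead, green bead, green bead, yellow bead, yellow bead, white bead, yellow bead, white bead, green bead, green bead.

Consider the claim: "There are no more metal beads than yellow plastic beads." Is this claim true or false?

metal beads: 6.
yellow plastic beads: 5.
The claim requires 6 ≤ 5, which does not hold.

False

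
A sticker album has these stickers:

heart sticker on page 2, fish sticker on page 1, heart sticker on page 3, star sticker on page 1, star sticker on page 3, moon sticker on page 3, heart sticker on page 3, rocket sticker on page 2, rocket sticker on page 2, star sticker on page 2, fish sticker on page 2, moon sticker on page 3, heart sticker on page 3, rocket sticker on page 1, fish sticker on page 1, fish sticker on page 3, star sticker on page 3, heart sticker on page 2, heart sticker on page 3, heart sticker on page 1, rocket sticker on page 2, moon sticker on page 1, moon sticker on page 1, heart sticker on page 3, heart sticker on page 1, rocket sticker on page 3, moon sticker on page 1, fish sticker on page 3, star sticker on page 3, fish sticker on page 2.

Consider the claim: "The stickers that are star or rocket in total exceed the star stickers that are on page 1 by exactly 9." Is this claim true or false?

True

stickers that are star or rocket: 10.
star stickers on page 1: 1.
The claim requires 10 − 1 (= 9) to equal 9, which holds.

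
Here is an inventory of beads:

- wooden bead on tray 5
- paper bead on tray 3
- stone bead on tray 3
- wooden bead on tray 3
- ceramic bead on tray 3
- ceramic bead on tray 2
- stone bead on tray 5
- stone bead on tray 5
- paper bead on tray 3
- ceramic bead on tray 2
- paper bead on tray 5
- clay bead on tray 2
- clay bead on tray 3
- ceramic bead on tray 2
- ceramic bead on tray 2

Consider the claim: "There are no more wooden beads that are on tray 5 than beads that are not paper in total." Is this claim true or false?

|wooden beads on tray 5| = 1.
|beads that are not paper| = 12.
The claim requires 1 ≤ 12, which holds.

True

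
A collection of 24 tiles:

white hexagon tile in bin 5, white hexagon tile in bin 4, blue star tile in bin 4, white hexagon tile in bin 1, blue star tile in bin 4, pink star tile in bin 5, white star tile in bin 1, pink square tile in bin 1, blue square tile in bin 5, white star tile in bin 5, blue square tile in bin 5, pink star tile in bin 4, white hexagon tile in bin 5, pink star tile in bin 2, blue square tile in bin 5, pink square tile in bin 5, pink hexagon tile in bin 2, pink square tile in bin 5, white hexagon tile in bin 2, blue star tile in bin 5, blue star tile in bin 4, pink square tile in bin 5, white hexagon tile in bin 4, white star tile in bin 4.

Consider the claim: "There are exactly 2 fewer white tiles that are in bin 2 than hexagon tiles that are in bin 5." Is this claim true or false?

|white tiles in bin 2| = 1.
|hexagon tiles in bin 5| = 2.
The claim requires 2 − 1 (= 1) to equal 2, which does not hold.

False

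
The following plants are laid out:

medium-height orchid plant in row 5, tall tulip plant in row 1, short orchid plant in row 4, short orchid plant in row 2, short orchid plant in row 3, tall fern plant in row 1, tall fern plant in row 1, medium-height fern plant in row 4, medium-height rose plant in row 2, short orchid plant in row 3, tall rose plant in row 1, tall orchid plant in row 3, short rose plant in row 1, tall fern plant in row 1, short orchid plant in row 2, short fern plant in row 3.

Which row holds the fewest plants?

Counts by row: row 1→6, row 3→4, row 2→3, row 4→2, row 5→1.
The minimum is 1, held uniquely by row 5.

row 5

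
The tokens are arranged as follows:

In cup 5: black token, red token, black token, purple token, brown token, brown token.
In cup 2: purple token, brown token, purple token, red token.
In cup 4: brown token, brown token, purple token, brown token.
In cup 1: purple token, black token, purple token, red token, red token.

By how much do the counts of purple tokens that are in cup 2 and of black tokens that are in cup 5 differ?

purple tokens in cup 2: 2. black tokens in cup 5: 2.
|2 − 2| = 2 − 2 = 0.

0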